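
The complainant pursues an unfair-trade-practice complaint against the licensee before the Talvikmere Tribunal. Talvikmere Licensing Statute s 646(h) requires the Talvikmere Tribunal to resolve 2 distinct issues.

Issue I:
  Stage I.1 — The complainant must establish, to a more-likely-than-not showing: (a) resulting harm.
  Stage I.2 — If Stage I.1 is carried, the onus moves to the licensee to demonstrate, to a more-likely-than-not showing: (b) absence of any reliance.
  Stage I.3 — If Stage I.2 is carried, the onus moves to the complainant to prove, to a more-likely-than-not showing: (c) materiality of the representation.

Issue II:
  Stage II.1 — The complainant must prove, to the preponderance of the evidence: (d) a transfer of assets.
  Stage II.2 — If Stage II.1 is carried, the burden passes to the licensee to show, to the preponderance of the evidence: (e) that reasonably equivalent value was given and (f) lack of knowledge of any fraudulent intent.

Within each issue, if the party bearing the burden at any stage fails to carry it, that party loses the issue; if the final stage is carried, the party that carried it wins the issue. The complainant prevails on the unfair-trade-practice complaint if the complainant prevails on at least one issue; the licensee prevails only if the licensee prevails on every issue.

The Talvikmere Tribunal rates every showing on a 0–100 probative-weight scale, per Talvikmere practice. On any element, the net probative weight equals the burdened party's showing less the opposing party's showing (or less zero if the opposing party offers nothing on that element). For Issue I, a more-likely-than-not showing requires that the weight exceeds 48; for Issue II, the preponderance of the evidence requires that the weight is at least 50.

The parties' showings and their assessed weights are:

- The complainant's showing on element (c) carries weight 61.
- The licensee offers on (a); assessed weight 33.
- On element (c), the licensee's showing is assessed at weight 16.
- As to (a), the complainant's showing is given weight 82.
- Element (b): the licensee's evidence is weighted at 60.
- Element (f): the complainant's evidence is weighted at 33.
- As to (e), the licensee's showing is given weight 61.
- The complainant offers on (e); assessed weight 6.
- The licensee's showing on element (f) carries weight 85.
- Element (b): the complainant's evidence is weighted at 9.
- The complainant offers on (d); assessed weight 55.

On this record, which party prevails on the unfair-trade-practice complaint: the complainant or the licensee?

— Issue I —
At Stage I.1 the complainant must meet a more-likely-than-not showing (weight exceeds 48): on (a) the weight is 82 less the opposing 33 gives net 49, > 48, so (a) meets the standard.
  The complainant carries Stage I.1; the licensee now bears the burden.
At Stage I.2 the licensee must meet a more-likely-than-not showing (weight exceeds 48): on (b) the weight is 60 less the opposing 9 gives net 51, which does exceed 48, so (b) meets the standard.
  The licensee carries Stage I.2; the complainant now bears the burden.
At Stage I.3 the complainant must meet a more-likely-than-not showing (weight exceeds 48): on (c) the weight is 61 less the opposing 16 gives net 45, ≤ 48, so (c) does not meet the standard.
  Not every element is met, so the complainant fails to carry Stage I.3.
The licensee prevails on this issue.
— Issue II —
Stage II.1 (complainant, the preponderance of the evidence, weight is at least 50): (d) 55 ≥ 50 — meets.
  The complainant carries Stage II.1; the licensee now bears the burden.
Stage II.2 (licensee, the preponderance of the evidence, weight is at least 50): (e) net 61−6=55 ≥ 50 — meets; (f) net 85−33=52 ≥ 50 — meets.
  All elements met at the final stage.
All stages carried — the licensee prevails on this issue.
Per-issue: Issue I → licensee; Issue II → licensee. The complainant must prevail on at least one issue; overall, the licensee prevails.

licensee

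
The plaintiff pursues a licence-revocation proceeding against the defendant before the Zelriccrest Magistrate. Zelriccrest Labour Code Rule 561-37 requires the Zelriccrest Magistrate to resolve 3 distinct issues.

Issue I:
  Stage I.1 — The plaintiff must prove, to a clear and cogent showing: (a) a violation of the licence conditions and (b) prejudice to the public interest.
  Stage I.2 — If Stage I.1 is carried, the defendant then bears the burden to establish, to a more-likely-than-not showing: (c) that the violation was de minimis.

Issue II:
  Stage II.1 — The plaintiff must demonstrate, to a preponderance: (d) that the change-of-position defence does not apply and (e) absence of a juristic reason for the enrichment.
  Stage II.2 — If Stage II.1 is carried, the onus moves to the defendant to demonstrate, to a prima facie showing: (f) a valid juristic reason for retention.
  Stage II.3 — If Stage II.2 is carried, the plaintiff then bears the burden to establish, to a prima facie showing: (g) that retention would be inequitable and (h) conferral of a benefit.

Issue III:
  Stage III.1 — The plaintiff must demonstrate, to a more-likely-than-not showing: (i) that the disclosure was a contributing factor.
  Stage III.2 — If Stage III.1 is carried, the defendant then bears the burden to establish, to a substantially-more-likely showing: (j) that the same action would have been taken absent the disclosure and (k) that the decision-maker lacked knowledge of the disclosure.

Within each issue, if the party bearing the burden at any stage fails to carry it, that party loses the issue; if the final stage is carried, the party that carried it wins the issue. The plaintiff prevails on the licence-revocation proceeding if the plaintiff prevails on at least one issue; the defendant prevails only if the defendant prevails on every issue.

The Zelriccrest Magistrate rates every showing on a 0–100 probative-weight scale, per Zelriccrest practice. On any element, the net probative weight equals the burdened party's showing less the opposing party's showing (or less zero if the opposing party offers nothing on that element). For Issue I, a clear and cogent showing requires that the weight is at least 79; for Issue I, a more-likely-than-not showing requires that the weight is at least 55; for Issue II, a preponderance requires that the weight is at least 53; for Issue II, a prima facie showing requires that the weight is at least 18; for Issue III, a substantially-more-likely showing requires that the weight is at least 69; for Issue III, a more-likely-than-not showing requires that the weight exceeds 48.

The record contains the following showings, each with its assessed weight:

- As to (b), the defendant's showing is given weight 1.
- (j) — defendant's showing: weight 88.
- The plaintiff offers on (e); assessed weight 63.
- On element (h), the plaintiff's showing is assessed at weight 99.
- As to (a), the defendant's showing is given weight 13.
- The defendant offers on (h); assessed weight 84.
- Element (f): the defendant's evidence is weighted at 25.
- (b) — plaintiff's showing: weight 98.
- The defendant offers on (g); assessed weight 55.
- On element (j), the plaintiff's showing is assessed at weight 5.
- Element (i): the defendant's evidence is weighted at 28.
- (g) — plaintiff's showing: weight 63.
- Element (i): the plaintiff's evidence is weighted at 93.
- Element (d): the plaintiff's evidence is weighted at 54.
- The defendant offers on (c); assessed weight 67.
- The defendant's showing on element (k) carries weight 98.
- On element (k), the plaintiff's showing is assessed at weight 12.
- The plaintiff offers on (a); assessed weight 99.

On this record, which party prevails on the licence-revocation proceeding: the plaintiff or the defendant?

— Issue I —
Stage I.1 (plaintiff, a clear and cogent showing, weight is at least 79): (a) net 99−13=86 ≥ 79 — meets; (b) net 98−1=97 ≥ 79 — meets.
  The plaintiff carries Stage I.1; the defendant now bears the burden.
Stage I.2 (defendant, a more-likely-than-not showing, weight is at least 55): (c) 67 ≥ 55 — meets.
  The defendant carries the last stage.
All stages carried — the defendant prevails on this issue.
— Issue II —
Stage II.1 (plaintiff, a preponderance, weight is at least 53): (d) 54 ≥ 53 — meets; (e) 63 ≥ 53 — meets.
  Stage II.1 is satisfied; the onus moves to the defendant.
Stage II.2 (defendant, a prima facie showing, weight is at least 18): (f) 25 ≥ 18 — meets.
  The defendant carries Stage II.2; the plaintiff now bears the burden.
Stage II.3 (plaintiff, a prima facie showing, weight is at least 18): (g) net 63−55=8 < 18 — fails; (h) net 99−84=15 < 18 — fails.
  The plaintiff does not carry Stage II.3.
So the defendant prevails on this issue.
— Issue III —
At Stage III.1 the plaintiff must meet a more-likely-than-not showing (weight exceeds 48): on (i) the weight is 93 less the opposing 28 gives net 65, > 48, so (i) meets the standard.
  The plaintiff carries Stage III.1; the defendant now bears the burden.
At Stage III.2 the defendant must meet a substantially-more-likely showing (weight is at least 69): on (j) the weight is 88 less the opposing 5 gives net 83, which does reach 69, so (j) meets the standard; on (k) the weight is 98 less the opposing 12 gives net 86, ≥ 69, so (k) meets the standard.
  The defendant carries the last stage.
Every stage carried; the defendant prevails on this issue.
Per-issue: Issue I → defendant; Issue II → defendant; Issue III → defendant. The plaintiff must prevail on at least one issue; overall, the defendant prevails.

defendant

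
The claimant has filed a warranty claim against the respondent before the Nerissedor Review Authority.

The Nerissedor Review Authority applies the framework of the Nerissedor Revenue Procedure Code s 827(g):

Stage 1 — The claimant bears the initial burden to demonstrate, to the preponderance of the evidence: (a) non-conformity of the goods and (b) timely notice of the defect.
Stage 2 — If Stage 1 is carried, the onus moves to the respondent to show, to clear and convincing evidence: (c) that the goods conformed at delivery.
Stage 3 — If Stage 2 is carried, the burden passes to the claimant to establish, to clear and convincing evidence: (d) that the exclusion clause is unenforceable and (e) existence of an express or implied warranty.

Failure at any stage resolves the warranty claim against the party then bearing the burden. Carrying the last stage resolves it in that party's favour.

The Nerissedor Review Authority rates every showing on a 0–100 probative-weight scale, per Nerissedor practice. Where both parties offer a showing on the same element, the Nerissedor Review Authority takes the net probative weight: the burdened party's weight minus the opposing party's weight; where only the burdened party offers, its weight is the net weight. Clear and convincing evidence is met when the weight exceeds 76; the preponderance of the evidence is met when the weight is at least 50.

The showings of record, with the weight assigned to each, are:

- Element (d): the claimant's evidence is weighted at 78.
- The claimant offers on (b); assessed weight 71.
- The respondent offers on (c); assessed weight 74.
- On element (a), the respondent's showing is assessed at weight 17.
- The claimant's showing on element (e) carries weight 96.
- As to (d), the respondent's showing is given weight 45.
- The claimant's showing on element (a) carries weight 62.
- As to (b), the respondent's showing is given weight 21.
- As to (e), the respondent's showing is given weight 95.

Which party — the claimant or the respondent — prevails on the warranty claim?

Stage 1 (claimant, the preponderance of the evidence, weight is at least 50): (a) net 62−17=45 < 50 — fails; (b) net 71−21=50 ≥ 50 — meets.
  The claimant does not carry Stage 1.
So the respondent prevails.

respondent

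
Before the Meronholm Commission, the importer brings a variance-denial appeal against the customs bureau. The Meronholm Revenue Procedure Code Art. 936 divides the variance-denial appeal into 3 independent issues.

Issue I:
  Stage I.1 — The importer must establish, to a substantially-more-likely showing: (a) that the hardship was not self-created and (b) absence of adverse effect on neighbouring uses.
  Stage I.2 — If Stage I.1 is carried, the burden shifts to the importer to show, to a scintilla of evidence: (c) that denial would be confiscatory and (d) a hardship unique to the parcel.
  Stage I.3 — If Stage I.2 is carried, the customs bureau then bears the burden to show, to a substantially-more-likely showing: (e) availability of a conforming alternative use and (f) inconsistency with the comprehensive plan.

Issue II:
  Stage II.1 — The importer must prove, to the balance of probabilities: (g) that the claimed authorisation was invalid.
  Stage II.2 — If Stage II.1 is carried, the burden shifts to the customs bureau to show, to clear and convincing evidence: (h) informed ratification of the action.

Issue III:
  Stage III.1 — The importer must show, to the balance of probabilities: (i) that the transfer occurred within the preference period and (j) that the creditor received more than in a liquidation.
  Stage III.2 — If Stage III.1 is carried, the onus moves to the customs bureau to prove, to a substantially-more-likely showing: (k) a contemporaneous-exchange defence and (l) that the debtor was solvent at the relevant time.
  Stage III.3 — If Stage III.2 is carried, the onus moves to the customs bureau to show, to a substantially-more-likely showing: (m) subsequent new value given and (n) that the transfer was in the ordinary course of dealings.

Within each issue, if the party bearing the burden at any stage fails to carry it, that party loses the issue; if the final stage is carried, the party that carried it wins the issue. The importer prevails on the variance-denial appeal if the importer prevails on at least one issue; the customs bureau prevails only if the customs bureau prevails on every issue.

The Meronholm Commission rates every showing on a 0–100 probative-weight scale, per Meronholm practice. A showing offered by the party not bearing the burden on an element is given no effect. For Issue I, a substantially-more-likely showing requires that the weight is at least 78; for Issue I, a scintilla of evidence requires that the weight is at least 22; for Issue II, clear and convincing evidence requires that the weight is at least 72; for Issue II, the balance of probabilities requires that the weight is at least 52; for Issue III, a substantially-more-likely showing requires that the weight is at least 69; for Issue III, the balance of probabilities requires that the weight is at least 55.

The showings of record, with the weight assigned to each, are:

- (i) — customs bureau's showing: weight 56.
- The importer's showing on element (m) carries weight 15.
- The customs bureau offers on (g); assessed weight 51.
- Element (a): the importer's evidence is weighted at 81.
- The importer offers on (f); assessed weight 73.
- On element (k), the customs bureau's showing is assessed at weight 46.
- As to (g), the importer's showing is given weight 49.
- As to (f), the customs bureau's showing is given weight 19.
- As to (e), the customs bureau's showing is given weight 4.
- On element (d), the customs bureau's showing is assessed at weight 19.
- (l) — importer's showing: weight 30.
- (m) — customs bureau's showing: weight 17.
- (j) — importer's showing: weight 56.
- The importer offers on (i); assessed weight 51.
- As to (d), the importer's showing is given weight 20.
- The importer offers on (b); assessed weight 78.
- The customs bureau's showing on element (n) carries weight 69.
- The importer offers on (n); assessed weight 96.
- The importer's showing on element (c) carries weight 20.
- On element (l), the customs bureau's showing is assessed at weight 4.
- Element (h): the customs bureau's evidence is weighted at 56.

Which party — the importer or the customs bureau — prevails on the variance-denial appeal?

customs bureau

— Issue I —
At Stage I.1 the importer must meet a substantially-more-likely showing (weight is at least 78): on (a) the weight is 81, ≥ 78, so (a) meets the standard; on (b) the weight is 78, which does reach 78, so (b) meets the standard.
  All elements met. The importer retains the burden for Stage I.2.
At Stage I.2 the importer must meet a scintilla of evidence (weight is at least 22): on (c) the weight is 20, which does not reach 22, so (c) does not meet the standard; on (d) the weight is 20 (the customs bureau's 19 is given no effect), < 22, so (d) does not meet the standard.
  Not every element is met, so the importer fails to carry Stage I.2.
The customs bureau prevails on this issue.
— Issue II —
Stage II.1 — burden on importer; standard: the balance of probabilities (weight is at least 52).
    (g): 49 (customs bureau's 51 disregarded) < 52 [not met]
  Not every element is met, so the importer fails to carry Stage II.1.
The customs bureau prevails on this issue.
— Issue III —
Stage III.1 — burden on importer; standard: the balance of probabilities (weight is at least 55).
    (i): 51 (customs bureau's 56 disregarded) < 55 [not met]
    (j): 56 ≥ 55 [met]
  Not every element is met, so the importer fails to carry Stage III.1.
The customs bureau prevails on this issue.
Per-issue: Issue I → customs bureau; Issue II → customs bureau; Issue III → customs bureau. The importer must prevail on at least one issue; overall, the customs bureau prevails.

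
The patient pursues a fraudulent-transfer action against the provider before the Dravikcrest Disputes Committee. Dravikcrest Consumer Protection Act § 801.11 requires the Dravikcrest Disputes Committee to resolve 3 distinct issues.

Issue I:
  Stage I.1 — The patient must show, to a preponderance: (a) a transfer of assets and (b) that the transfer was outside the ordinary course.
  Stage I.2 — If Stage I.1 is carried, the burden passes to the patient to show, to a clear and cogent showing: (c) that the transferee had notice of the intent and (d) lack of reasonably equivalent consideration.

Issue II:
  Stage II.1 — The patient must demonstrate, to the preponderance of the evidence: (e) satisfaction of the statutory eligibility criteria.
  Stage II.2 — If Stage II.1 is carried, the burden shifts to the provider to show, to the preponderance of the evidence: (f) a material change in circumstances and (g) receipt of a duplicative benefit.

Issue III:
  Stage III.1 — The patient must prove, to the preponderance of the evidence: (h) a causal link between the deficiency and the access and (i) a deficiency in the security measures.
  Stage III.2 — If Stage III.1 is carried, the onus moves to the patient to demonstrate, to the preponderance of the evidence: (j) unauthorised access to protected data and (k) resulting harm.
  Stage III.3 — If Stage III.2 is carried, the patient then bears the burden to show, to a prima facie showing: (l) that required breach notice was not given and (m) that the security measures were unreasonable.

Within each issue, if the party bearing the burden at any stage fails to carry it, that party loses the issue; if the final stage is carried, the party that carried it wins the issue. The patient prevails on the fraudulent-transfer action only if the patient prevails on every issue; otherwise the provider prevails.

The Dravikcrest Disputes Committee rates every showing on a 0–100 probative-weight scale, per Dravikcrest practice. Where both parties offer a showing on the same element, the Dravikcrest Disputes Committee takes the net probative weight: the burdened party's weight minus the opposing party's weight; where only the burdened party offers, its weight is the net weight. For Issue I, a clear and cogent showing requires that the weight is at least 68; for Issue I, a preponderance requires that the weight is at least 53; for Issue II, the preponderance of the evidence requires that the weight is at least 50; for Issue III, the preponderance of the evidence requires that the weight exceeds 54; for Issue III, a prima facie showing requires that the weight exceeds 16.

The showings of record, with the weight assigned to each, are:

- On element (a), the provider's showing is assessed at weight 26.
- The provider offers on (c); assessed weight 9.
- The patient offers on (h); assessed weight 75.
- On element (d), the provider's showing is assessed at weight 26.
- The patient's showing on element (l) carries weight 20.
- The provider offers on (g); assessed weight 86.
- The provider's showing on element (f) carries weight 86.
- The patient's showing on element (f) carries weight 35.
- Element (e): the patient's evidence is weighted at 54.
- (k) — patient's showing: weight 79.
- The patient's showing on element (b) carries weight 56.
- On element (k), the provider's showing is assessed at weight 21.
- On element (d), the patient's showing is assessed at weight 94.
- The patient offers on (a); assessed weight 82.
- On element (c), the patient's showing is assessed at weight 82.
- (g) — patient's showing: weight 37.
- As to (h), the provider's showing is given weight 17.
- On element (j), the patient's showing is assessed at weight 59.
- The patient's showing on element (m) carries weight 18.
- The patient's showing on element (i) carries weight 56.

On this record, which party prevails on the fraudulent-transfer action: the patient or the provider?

— Issue I —
Stage I.1 (patient, a preponderance, weight is at least 53): (a) net 82−26=56 ≥ 53 — meets; (b) 56 ≥ 53 — meets.
  All elements met. The patient retains the burden for Stage I.2.
Stage I.2 (patient, a clear and cogent showing, weight is at least 68): (c) net 82−9=73 ≥ 68 — meets; (d) net 94−26=68 ≥ 68 — meets.
  All elements met at the final stage.
Every stage carried; the patient prevails on this issue.
— Issue II —
At Stage II.1 the patient must meet the preponderance of the evidence (weight is at least 50): on (e) the weight is 54, which does reach 50, so (e) meets the standard.
  The patient carries Stage II.1; the provider now bears the burden.
At Stage II.2 the provider must meet the preponderance of the evidence (weight is at least 50): on (f) the weight is 86 less the opposing 35 gives net 51, which does reach 50, so (f) meets the standard; on (g) the weight is 86 less the opposing 37 gives net 49, which does not reach 50, so (g) does not meet the standard.
  Not every element is met, so the provider fails to carry Stage II.2.
The analysis ends at Stage II.2; the patient prevails on this issue.
— Issue III —
Stage III.1 (patient, the preponderance of the evidence, weight exceeds 54): (h) net 75−17=58 > 54 — meets; (i) 56 > 54 — meets.
  Stage III.1 carried; the burden remains with the patient.
Stage III.2 (patient, the preponderance of the evidence, weight exceeds 54): (j) 59 > 54 — meets; (k) net 79−21=58 > 54 — meets.
  Stage III.2 is satisfied; the patient continues to bear the burden.
Stage III.3 (patient, a prima facie showing, weight exceeds 16): (l) 20 > 16 — meets; (m) 18 > 16 — meets.
  The patient carries the last stage.
Every stage carried; the patient prevails on this issue.
Per-issue: Issue I → patient; Issue II → patient; Issue III → patient. The patient must prevail on every issue; overall, the patient prevails.

patient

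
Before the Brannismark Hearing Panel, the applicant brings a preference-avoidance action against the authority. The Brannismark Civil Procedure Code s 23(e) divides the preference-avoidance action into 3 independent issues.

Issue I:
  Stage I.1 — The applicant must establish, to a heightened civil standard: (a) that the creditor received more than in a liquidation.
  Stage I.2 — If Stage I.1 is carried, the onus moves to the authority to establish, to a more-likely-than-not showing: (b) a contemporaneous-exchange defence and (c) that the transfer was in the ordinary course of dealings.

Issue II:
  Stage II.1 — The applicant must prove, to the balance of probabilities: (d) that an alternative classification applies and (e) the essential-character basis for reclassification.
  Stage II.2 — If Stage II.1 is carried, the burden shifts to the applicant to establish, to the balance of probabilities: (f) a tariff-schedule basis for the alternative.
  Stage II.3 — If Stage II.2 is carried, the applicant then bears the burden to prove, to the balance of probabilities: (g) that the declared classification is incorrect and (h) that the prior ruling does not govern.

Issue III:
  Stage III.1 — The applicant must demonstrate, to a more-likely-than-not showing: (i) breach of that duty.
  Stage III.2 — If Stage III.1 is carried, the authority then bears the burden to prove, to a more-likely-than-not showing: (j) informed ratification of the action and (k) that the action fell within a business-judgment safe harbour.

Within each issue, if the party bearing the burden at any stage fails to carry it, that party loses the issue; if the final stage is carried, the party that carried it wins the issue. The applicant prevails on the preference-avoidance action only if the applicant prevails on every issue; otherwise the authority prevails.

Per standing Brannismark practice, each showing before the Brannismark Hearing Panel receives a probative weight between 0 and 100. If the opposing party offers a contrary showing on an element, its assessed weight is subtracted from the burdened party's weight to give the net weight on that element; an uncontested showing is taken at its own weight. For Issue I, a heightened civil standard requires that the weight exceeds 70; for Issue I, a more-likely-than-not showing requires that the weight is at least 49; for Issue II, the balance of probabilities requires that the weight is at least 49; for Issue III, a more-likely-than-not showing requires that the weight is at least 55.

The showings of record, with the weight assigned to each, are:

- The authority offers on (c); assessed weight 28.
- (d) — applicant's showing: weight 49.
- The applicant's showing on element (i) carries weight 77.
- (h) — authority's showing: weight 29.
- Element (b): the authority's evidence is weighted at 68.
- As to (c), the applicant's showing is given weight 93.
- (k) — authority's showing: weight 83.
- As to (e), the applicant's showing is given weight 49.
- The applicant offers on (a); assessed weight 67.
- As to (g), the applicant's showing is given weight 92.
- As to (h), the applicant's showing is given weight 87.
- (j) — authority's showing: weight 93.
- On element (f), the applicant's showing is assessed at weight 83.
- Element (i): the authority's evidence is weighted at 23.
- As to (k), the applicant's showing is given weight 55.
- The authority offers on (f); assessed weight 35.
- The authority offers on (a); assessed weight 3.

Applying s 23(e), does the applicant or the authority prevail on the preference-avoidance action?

authority

— Issue I —
At Stage I.1 the applicant must meet a heightened civil standard (weight exceeds 70): on (a) the weight is 67 less the opposing 3 gives net 64, ≤ 70, so (a) does not meet the standard.
  Stage I.1 not carried; the applicant fails its burden.
The analysis ends at Stage I.1; the authority prevails on this issue.
— Issue II —
Stage II.1 (applicant, the balance of probabilities, weight is at least 49): (d) 49 ≥ 49 — meets; (e) 49 ≥ 49 — meets.
  All elements met. The applicant retains the burden for Stage II.2.
Stage II.2 (applicant, the balance of probabilities, weight is at least 49): (f) net 83−35=48 < 49 — fails.
  The applicant does not carry Stage II.2.
So the authority prevails on this issue.
— Issue III —
At Stage III.1 the applicant must meet a more-likely-than-not showing (weight is at least 55): on (i) the weight is 77 less the opposing 23 gives net 54, < 55, so (i) does not meet the standard.
  The applicant does not carry Stage III.1.
The analysis ends at Stage III.1; the authority prevails on this issue.
Per-issue: Issue I → authority; Issue II → authority; Issue III → authority. The applicant must prevail on every issue; overall, the authority prevails.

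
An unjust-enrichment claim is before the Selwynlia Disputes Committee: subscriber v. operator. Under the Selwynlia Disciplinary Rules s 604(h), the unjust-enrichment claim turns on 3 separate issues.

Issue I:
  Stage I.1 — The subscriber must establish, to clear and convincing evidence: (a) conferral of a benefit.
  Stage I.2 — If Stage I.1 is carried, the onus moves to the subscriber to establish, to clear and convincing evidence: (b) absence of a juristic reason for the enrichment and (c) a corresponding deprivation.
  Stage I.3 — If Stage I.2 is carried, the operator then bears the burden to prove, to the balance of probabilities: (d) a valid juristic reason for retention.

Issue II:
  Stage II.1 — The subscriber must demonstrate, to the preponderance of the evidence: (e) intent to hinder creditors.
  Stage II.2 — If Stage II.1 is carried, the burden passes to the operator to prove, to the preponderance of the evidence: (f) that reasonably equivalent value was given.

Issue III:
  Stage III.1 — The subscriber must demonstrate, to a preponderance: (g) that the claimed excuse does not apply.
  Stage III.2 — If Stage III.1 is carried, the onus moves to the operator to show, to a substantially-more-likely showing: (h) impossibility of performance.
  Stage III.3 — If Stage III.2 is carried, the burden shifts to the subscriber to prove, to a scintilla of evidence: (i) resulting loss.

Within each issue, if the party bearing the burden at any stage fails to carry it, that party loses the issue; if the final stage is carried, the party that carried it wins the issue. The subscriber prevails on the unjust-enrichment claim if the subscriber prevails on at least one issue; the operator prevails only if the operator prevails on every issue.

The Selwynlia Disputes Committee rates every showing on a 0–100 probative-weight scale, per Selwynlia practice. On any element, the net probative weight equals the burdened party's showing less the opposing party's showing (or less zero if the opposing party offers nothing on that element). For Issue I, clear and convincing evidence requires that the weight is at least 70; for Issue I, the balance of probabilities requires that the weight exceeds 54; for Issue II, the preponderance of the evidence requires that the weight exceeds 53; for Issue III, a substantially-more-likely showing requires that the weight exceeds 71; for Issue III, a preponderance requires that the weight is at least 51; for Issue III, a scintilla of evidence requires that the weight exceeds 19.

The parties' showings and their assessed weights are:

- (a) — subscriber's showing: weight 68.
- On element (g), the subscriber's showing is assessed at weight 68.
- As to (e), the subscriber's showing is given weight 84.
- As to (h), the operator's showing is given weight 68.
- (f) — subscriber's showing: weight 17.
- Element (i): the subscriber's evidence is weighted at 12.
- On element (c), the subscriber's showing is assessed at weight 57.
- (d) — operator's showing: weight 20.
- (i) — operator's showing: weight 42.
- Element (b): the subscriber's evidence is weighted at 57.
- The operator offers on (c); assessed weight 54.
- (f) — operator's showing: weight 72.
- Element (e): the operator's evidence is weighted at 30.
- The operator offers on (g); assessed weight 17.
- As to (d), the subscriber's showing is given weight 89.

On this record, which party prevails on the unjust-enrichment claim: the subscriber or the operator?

— Issue I —
At Stage I.1 the subscriber must meet clear and convincing evidence (weight is at least 70): on (a) the weight is 68, which does not reach 70, so (a) does not meet the standard.
  Not every element is met, so the subscriber fails to carry Stage I.1.
The operator prevails on this issue.
— Issue II —
Stage II.1 — burden on subscriber; standard: the preponderance of the evidence (weight exceeds 53).
    (e): 84 − 30 = 54 > 53 [met]
  The subscriber carries Stage II.1; the operator now bears the burden.
Stage II.2 — burden on operator; standard: the preponderance of the evidence (weight exceeds 53).
    (f): 72 − 17 = 55 > 53 [met]
  The operator carries the last stage.
All stages carried — the operator prevails on this issue.
— Issue III —
At Stage III.1 the subscriber must meet a preponderance (weight is at least 51): on (g) the weight is 68 less the opposing 17 gives net 51, which does reach 51, so (g) meets the standard.
  The subscriber carries Stage III.1; the operator now bears the burden.
At Stage III.2 the operator must meet a substantially-more-likely showing (weight exceeds 71): on (h) the weight is 68, which does not exceed 71, so (h) does not meet the standard.
  Stage III.2 not carried; the operator fails its burden.
The subscriber prevails on this issue.
Per-issue: Issue I → operator; Issue II → operator; Issue III → subscriber. The subscriber must prevail on at least one issue; overall, the subscriber prevails.

subscriber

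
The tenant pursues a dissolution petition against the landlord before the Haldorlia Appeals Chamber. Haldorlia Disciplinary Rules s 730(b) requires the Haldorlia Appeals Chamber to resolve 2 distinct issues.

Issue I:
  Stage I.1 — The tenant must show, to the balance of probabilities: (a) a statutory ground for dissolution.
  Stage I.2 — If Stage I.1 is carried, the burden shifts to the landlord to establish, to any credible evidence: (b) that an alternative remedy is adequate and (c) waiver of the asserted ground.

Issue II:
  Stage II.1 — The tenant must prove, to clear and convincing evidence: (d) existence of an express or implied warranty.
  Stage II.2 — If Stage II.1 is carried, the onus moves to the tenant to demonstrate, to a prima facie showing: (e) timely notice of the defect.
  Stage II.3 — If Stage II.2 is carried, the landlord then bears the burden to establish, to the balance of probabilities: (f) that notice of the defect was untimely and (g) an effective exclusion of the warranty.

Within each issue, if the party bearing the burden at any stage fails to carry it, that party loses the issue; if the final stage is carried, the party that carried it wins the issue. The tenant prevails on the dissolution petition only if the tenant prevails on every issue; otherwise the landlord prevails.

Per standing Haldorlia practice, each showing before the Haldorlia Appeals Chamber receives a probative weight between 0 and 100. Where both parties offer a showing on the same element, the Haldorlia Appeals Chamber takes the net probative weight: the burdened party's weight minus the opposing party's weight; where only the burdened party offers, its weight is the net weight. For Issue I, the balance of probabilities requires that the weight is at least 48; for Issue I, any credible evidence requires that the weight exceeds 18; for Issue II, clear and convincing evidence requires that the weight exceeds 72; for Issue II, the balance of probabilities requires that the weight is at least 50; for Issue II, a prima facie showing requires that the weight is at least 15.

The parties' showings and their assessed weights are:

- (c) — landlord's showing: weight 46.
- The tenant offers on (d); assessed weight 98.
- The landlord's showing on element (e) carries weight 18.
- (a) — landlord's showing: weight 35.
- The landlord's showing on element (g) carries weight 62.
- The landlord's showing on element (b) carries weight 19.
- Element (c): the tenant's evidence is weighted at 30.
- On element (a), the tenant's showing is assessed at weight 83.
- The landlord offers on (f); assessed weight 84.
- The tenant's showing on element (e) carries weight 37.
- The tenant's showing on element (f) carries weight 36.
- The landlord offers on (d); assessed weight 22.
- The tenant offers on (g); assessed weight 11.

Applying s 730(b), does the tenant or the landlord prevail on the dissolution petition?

tenant

— Issue I —
Stage I.1 (tenant, the balance of probabilities, weight is at least 48): (a) net 83−35=48 ≥ 48 — meets.
  The tenant carries Stage I.1; the landlord now bears the burden.
Stage I.2 (landlord, any credible evidence, weight exceeds 18): (b) 19 > 18 — meets; (c) net 46−30=16 ≤ 18 — fails.
  Not every element is met, so the landlord fails to carry Stage I.2.
So the tenant prevails on this issue.
— Issue II —
Stage II.1 — burden on tenant; standard: clear and convincing evidence (weight exceeds 72).
    (d): 98 − 22 = 76 > 72 [met]
  Stage II.1 carried; the burden remains with the tenant.
Stage II.2 — burden on tenant; standard: a prima facie showing (weight is at least 15).
    (e): 37 − 18 = 19 ≥ 15 [met]
  The tenant carries Stage II.2; the landlord now bears the burden.
Stage II.3 — burden on landlord; standard: the balance of probabilities (weight is at least 50).
    (f): 84 − 36 = 48 < 50 [not met]
    (g): 62 − 11 = 51 ≥ 50 [met]
  The landlord does not carry Stage II.3.
So the tenant prevails on this issue.
Per-issue: Issue I → tenant; Issue II → tenant. The tenant must prevail on every issue; overall, the tenant prevails.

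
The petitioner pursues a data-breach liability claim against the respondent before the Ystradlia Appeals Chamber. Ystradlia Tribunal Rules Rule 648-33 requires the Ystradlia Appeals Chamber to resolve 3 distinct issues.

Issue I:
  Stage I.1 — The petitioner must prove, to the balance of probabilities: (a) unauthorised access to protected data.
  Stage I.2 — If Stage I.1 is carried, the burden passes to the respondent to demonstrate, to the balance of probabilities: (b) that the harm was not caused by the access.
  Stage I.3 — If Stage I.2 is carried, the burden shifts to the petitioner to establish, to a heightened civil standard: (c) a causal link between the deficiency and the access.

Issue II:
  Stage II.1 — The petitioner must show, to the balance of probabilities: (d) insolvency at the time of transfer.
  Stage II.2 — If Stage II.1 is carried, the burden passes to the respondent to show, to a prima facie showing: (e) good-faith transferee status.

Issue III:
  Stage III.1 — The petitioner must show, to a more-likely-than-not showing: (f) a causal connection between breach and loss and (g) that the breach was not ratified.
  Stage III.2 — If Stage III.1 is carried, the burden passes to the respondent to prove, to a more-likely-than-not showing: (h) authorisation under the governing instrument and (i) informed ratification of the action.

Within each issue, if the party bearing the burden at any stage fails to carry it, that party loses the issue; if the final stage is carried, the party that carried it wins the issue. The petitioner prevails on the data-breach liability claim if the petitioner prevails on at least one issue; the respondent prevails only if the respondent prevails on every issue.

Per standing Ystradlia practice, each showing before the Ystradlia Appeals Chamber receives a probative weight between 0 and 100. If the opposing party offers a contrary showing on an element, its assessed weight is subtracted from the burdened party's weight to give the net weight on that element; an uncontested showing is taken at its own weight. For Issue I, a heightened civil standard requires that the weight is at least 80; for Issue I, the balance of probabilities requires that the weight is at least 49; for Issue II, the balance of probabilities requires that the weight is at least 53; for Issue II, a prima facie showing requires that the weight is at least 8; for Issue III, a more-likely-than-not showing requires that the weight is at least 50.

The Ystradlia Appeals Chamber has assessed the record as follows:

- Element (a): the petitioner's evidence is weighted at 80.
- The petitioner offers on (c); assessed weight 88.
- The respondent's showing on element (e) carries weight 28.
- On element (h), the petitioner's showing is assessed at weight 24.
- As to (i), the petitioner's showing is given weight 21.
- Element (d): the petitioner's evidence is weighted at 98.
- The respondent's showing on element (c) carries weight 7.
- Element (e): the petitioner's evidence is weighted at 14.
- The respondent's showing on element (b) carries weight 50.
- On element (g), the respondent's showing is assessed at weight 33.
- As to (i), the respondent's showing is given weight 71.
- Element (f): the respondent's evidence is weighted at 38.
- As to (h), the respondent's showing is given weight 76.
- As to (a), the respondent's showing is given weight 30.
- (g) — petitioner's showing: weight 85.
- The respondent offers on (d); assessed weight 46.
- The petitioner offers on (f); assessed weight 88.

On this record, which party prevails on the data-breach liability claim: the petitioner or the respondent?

— Issue I —
At Stage I.1 the petitioner must meet the balance of probabilities (weight is at least 49): on (a) the weight is 80 less the opposing 30 gives net 50, which does reach 49, so (a) meets the standard.
  Stage I.1 carried; the burden shifts to the respondent.
At Stage I.2 the respondent must meet the balance of probabilities (weight is at least 49): on (b) the weight is 50, which does reach 49, so (b) meets the standard.
  Stage I.2 carried; the burden shifts to the petitioner.
At Stage I.3 the petitioner must meet a heightened civil standard (weight is at least 80): on (c) the weight is 88 less the opposing 7 gives net 81, ≥ 80, so (c) meets the standard.
  All elements met at the final stage.
With every stage satisfied, the petitioner prevails on this issue.
— Issue II —
At Stage II.1 the petitioner must meet the balance of probabilities (weight is at least 53): on (d) the weight is 98 less the opposing 46 gives net 52, < 53, so (d) does not meet the standard.
  The petitioner does not carry Stage II.1.
The respondent prevails on this issue.
— Issue III —
At Stage III.1 the petitioner must meet a more-likely-than-not showing (weight is at least 50): on (f) the weight is 88 less the opposing 38 gives net 50, ≥ 50, so (f) meets the standard; on (g) the weight is 85 less the opposing 33 gives net 52, ≥ 50, so (g) meets the standard.
  Stage III.1 carried; the burden shifts to the respondent.
At Stage III.2 the respondent must meet a more-likely-than-not showing (weight is at least 50): on (h) the weight is 76 less the opposing 24 gives net 52, which does reach 50, so (h) meets the standard; on (i) the weight is 71 less the opposing 21 gives net 50, which does reach 50, so (i) meets the standard.
  All elements met at the final stage.
With every stage satisfied, the respondent prevails on this issue.
Per-issue: Issue I → petitioner; Issue II → respondent; Issue III → respondent. The petitioner must prevail on at least one issue; overall, the petitioner prevails.

petitioner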